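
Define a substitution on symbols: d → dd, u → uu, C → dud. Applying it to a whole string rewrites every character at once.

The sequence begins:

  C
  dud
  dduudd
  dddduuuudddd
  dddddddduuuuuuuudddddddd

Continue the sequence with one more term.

Applying the rule to each of the 24 symbols of dddddddduuuuuuuudddddddd gives the pieces dd dd dd dd dd dd dd dd uu uu uu uu uu uu uu uu dd dd dd dd dd dd dd dd, which concatenate to the answer.

dddddddddddddddduuuuuuuuuuuuuuuudddddddddddddddd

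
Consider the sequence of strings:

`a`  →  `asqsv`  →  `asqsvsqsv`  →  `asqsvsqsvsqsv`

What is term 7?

The strings grow by a fixed suffix sqsv each time.
From asqsvsqsvsqsv, 3 further steps: asqsvsqsvsqsv → asqsvsqsvsqsvsqsv → asqsvsqsvsqsvsqsvsqsv → (answer).

asqsvsqsvsqsvsqsvsqsvsqsv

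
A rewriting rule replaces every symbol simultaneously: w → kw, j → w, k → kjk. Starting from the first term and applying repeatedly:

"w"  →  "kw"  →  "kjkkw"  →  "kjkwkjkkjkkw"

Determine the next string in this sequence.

kjkwkjkkwkjkwkjkkjkwkjkkjkkw

Apply φ to kjkwkjkkjkkw symbol by symbol: k→kjk, j→w, k→kjk, w→kw, k→kjk, j→w, k→kjk, k→kjk, j→w, k→kjk, k→kjk, w→kw; joined: kjk w kjk kw kjk w kjk kjk w kjk kjk kw.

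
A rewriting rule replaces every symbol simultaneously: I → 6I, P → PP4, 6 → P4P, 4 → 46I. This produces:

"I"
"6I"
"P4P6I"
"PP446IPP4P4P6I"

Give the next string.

Rewriting the 14 symbols of PP446IPP4P4P6I one by one yields PP4 PP4 46I 46I P4P 6I PP4 PP4 46I PP4 46I PP4 P4P 6I; concatenated:

PP4PP446I46IP4P6IPP4PP446IPP446IPP4P4P6I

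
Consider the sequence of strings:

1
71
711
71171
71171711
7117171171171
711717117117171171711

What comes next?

7117171171171711717117117171171171

This is a Fibonacci-style word recurrence s(k) = s(k−1)·s(k−2): e.g. 71·1 = 711.
Continuing: 711717117117171171711 · 7117171171171 gives term 8.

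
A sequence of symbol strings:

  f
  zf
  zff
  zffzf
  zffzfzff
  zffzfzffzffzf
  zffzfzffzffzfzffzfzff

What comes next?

zffzfzffzffzfzffzfzffzffzfzffzffzf

From term 3 onward, concatenate the last term with the second-to-last: zf·f = zff, zff·zf = zffzf, …
The next term joins zffzfzffzffzfzffzfzff and zffzfzffzffzf.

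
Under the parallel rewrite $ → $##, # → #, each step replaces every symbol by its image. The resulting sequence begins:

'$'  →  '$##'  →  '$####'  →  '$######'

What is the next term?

$########

Rewriting each symbol of $######: $→$##, #→#, #→#, #→#, #→#, #→#, #→#, which concatenates to $## # # # # # #.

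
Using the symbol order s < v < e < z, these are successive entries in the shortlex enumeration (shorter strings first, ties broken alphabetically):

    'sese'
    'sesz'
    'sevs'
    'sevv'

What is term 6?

sevz

Stepping forward 2 times from sevv: sevv → seve, then the target.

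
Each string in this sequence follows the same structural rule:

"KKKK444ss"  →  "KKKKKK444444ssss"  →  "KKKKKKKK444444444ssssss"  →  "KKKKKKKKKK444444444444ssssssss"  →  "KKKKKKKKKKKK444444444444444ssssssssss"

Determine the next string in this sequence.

KKKKKKKKKKKKKK444444444444444444ssssssssssss

Term n consists of 2n+2 K's, followed by 3n 4's, followed by 2n s's (n = 1, 2, …).
Setting n = 6 gives 14, 18, 12 characters in each block.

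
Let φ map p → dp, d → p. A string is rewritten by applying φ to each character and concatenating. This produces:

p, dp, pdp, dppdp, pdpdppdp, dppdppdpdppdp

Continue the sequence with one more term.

Rewriting the 13 symbols of dppdppdpdppdp one by one yields p dp dp p dp dp p dp p dp dp p dp; concatenated:

pdpdppdpdppdppdpdppdp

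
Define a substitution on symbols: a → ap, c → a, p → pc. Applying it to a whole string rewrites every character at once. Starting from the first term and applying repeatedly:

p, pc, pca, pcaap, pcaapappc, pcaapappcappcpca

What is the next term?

Rewriting the 16 symbols of pcaapappcappcpca one by one yields pc a ap ap pc ap pc pc a ap pc pc a pc a ap; concatenated:

pcaapappcappcpcaappcpcapcaap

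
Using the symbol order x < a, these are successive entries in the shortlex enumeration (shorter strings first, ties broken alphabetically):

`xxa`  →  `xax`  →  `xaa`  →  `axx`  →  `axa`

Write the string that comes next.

aax

Find the rightmost character of axa below a, bump it to the next letter, and reset everything to its right to x.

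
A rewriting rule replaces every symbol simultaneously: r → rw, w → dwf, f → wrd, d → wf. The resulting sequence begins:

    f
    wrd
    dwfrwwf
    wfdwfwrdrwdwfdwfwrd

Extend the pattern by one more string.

Applying the rule to each of the 19 symbols of wfdwfwrdrwdwfdwfwrd gives the pieces dwf wrd wf dwf wrd dwf rw wf rw dwf wf dwf wrd wf dwf wrd dwf rw wf, which concatenate to the answer.

dwfwrdwfdwfwrddwfrwwfrwdwfwfdwfwrdwfdwfwrddwfrwwf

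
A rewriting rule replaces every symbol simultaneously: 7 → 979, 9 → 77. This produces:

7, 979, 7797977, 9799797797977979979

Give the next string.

Applying the rule to each of the 19 symbols of 9799797797977979979 gives the pieces 77 979 77 77 979 77 979 979 77 979 77 979 979 77 979 77 77 979 77, which concatenate to the answer.

77979777797977979979779797797997977979777797977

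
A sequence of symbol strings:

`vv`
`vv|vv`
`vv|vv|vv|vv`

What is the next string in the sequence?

vv|vv|vv|vv|vv|vv|vv|vv

s(k+1) = s(k)·|·s(k) — each term doubles the last with '|' between the halves.
One more doubling of vv|vv|vv|vv gives the answer.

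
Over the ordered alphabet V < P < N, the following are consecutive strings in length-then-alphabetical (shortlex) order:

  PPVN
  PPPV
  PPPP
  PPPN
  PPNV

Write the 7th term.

PPNN

Continuing the enumeration 2 steps past PPNV: PPNV → PPNP → (answer).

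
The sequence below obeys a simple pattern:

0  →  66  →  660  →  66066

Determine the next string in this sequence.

66066660

This is a Fibonacci-style word recurrence s(k) = s(k−1)·s(k−2): e.g. 66·0 = 660.
The next term joins 66066 and 660.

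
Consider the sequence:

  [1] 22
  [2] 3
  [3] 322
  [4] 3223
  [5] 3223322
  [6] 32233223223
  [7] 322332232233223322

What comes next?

Each term (from the third on) is the previous term followed by the one before it: term 3 = 3·22 = 322.
The next term joins 322332232233223322 and 32233223223.

32233223223322332232233223223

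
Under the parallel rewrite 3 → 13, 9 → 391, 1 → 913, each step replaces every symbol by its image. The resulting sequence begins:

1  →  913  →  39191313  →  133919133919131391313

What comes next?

φ(133919133919131391313) expands symbol-by-symbol to 913 13 13 391 913 391 913 13 13 391 913 391 913 13 913 13 391 913 13 913 13; joining the 21 pieces gives the next term.

9131313391913391913131339191339191313913133919131391313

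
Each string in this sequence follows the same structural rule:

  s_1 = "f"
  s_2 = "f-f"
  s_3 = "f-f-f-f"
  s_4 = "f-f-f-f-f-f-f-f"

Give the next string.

Each string is two copies of the previous one joined by '-'.
Doubling f-f-f-f-f-f-f-f with '-' between the halves:

f-f-f-f-f-f-f-f-f-f-f-f-f-f-f-f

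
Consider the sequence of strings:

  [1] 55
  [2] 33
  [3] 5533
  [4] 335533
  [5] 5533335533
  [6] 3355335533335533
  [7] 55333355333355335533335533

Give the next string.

335533553333553355333355333355335533335533

This is a Fibonacci-style word recurrence s(k) = s(k−2)·s(k−1): e.g. 55·33 = 5533.
Continuing: 3355335533335533 · 55333355333355335533335533 gives term 8.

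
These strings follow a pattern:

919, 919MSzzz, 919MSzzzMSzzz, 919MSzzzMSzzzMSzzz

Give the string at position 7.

The strings grow by a fixed suffix MSzzz each time.
From 919MSzzzMSzzzMSzzz, 3 further steps: 919MSzzzMSzzzMSzzz → 919MSzzzMSzzzMSzzzMSzzz → 919MSzzzMSzzzMSzzzMSzzzMSzzz → (answer).

919MSzzzMSzzzMSzzzMSzzzMSzzzMSzzz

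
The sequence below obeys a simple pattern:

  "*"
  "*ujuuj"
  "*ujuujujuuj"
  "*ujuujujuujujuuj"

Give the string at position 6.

The strings grow by a fixed suffix ujuuj each time.
From *ujuujujuujujuuj, 2 further steps: *ujuujujuujujuuj → *ujuujujuujujuujujuuj → (answer).

*ujuujujuujujuujujuujujuuj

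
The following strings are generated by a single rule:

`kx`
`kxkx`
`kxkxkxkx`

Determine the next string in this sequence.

s(k+1) = s(k)·s(k) — each term doubles the last.
Doubling kxkxkxkx:

kxkxkxkxkxkxkxkx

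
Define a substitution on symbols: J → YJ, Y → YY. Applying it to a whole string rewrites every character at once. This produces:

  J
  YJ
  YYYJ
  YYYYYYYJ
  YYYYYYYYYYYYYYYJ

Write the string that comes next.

Applying the rule to each of the 16 symbols of YYYYYYYYYYYYYYYJ gives the pieces YY YY YY YY YY YY YY YY YY YY YY YY YY YY YY YJ, which concatenate to the answer.

YYYYYYYYYYYYYYYYYYYYYYYYYYYYYYYJ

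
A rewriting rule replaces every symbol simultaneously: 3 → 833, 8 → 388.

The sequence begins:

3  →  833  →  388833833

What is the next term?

Rewriting each symbol of 388833833: 3→833, 8→388, 8→388, 8→388, 3→833, 3→833, 8→388, 3→833, 3→833, which concatenates to 833 388 388 388 833 833 388 833 833.

833388388388833833388833833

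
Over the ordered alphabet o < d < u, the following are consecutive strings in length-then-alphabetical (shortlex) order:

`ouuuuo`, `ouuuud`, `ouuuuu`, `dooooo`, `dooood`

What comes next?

The successor of dooood increments the rightmost position that isn't already u and resets every position after it to o.

doooou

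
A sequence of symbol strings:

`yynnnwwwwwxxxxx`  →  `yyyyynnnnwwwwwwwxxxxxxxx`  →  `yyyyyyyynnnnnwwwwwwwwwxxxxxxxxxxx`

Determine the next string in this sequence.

yyyyyyyyyyynnnnnnwwwwwwwwwwwxxxxxxxxxxxxxx

Term n consists of 3n-1 y's, followed by n+2 n's, followed by 2n+3 w's, followed by 3n+2 x's (n = 1, 2, …).
At n = 4 the blocks have lengths 11, 6, 11, 14.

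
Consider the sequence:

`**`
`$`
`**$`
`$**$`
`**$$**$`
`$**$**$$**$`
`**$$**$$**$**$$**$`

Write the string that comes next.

From term 3 onward, concatenate the second-to-last term with the last: **·$ = **$, $·**$ = $**$, …
Continuing: $**$**$$**$ · **$$**$$**$**$$**$ gives term 8.

$**$**$$**$**$$**$$**$**$$**$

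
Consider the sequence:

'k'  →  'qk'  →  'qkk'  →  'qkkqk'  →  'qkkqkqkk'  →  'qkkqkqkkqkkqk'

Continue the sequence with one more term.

From term 3 onward, concatenate the last term with the second-to-last: qk·k = qkk, qkk·qk = qkkqk, …
Continuing: qkkqkqkkqkkqk · qkkqkqkk gives term 7.

qkkqkqkkqkkqkqkkqkqkk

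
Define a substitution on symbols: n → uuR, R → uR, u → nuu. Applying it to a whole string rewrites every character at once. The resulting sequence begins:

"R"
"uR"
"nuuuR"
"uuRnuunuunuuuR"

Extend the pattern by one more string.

Applying the rule to each of the 14 symbols of uuRnuunuunuuuR gives the pieces nuu nuu uR uuR nuu nuu uuR nuu nuu uuR nuu nuu nuu uR, which concatenate to the answer.

nuunuuuRuuRnuunuuuuRnuunuuuuRnuunuunuuuR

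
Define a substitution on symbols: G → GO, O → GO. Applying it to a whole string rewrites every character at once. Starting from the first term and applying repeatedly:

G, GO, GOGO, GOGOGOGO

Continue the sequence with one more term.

GOGOGOGOGOGOGOGO

Rewriting each symbol of GOGOGOGO: G→GO, O→GO, G→GO, O→GO, G→GO, O→GO, G→GO, O→GO, which concatenates to GO GO GO GO GO GO GO GO.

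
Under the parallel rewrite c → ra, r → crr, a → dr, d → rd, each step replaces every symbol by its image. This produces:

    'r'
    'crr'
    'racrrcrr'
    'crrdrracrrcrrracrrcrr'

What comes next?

Rewriting the 21 symbols of crrdrracrrcrrracrrcrr one by one yields ra crr crr rd crr crr dr ra crr crr ra crr crr crr dr ra crr crr ra crr crr; concatenated:

racrrcrrrdcrrcrrdrracrrcrrracrrcrrcrrdrracrrcrrracrrcrr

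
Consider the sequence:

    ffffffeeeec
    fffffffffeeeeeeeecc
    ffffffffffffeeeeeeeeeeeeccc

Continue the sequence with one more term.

Each string has the form f^{3n+3} e^{4n} c^{n} (n = 1, 2, …).
At n = 4 the blocks have lengths 15, 16, 4.

fffffffffffffffeeeeeeeeeeeeeeeecccc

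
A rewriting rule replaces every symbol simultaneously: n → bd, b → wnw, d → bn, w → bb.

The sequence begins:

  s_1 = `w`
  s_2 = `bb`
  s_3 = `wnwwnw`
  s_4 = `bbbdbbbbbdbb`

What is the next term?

Rewriting each symbol of bbbdbbbbbdbb: b→wnw, b→wnw, b→wnw, d→bn, b→wnw, b→wnw, b→wnw, b→wnw, b→wnw, d→bn, b→wnw, b→wnw, which concatenates to wnw wnw wnw bn wnw wnw wnw wnw wnw bn wnw wnw.

wnwwnwwnwbnwnwwnwwnwwnwwnwbnwnwwnw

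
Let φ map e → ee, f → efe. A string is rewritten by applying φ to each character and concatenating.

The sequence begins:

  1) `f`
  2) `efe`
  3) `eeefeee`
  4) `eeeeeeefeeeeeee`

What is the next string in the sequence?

Applying the rule to each of the 15 symbols of eeeeeeefeeeeeee gives the pieces ee ee ee ee ee ee ee efe ee ee ee ee ee ee ee, which concatenate to the answer.

eeeeeeeeeeeeeeefeeeeeeeeeeeeeee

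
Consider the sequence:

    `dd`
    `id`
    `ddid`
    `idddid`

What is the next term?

From term 3 onward, concatenate the second-to-last term with the last: dd·id = ddid, id·ddid = idddid, …
The next term joins ddid and idddid.

ddididddid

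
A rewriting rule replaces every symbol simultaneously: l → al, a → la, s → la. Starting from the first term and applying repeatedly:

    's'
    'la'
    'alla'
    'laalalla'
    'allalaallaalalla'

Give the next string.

laalallaallalaalallalaallaalalla

φ(allalaallaalalla) expands symbol-by-symbol to la al al la al la la al al la la al la al al la; joining the 16 pieces gives the next term.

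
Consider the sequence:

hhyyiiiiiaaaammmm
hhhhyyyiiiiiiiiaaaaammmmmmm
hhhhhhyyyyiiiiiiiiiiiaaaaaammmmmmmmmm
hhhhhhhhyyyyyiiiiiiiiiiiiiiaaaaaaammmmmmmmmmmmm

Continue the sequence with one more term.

hhhhhhhhhhyyyyyyiiiiiiiiiiiiiiiiiaaaaaaaammmmmmmmmmmmmmmm

Reading off run lengths: h runs 2, 4, 6, 8; y runs 2, 3, 4, 5; i runs 5, 8, 11, 14; a runs 4, 5, 6, 7; m runs 4, 7, 10, 13 — each is linear in n, where the shown terms are n = 2, 3, 4, 5.
Setting n = 6 gives 10, 6, 17, 8, 16 characters in each block.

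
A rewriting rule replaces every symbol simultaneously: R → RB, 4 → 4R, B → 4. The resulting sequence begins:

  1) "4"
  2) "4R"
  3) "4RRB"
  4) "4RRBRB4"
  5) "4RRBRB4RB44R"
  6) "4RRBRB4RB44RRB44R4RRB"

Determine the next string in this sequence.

Replace each of the 21 characters of 4RRBRB4RB44RRB44R4RRB in place — 4R RB RB 4 RB 4 4R RB 4 4R 4R RB RB 4 4R 4R RB 4R RB RB 4 — and concatenate.

4RRBRB4RB44RRB44R4RRBRB44R4RRB4RRBRB4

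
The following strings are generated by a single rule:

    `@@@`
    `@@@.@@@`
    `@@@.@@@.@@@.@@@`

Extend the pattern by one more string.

s(k+1) = s(k)·.·s(k) — each term doubles the last with '.' between the halves.
So the next term is two copies of @@@.@@@.@@@.@@@ with '.' between the halves.

@@@.@@@.@@@.@@@.@@@.@@@.@@@.@@@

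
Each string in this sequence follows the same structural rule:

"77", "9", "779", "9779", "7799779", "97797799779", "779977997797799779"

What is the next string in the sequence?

97797799779779977997797799779

From term 3 onward, concatenate the second-to-last term with the last: 77·9 = 779, 9·779 = 9779, …
So term 8 is 97797799779·779977997797799779.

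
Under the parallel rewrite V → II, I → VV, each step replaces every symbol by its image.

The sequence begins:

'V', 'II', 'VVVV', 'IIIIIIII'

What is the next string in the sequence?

VVVVVVVVVVVVVVVV

Rewriting each symbol of IIIIIIII: I→VV, I→VV, I→VV, I→VV, I→VV, I→VV, I→VV, I→VV, which concatenates to VV VV VV VV VV VV VV VV.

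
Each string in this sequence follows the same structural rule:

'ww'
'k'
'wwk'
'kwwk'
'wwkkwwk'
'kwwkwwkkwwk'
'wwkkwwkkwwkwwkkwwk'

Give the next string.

Each term (from the third on) is the two preceding terms concatenated in order: term 3 = ww·k = wwk.
Continuing: kwwkwwkkwwk · wwkkwwkkwwkwwkkwwk gives term 8.

kwwkwwkkwwkwwkkwwkkwwkwwkkwwk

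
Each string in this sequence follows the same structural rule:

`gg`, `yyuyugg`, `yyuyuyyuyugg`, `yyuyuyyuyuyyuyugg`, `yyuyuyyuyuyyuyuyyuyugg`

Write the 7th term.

yyuyuyyuyuyyuyuyyuyuyyuyuyyuyugg

Each term is the previous one with yyuyu prepended.
From yyuyuyyuyuyyuyuyyuyugg, 2 further steps: yyuyuyyuyuyyuyuyyuyugg → yyuyuyyuyuyyuyuyyuyuyyuyugg → (answer).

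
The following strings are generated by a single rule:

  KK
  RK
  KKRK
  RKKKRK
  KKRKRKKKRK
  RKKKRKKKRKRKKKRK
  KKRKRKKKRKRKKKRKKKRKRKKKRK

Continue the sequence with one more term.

RKKKRKKKRKRKKKRKKKRKRKKKRKRKKKRKKKRKRKKKRK

From term 3 onward, concatenate the second-to-last term with the last: KK·RK = KKRK, RK·KKRK = RKKKRK, …
The next term joins RKKKRKKKRKRKKKRK and KKRKRKKKRKRKKKRKKKRKRKKKRK.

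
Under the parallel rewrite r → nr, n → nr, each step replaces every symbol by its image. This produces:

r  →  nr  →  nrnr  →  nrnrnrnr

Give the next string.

nrnrnrnrnrnrnrnr

Apply φ to nrnrnrnr symbol by symbol: n→nr, r→nr, n→nr, r→nr, n→nr, r→nr, n→nr, r→nr; joined: nr nr nr nr nr nr nr nr.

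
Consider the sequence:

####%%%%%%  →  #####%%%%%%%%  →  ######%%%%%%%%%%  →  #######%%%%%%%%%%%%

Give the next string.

Each string has the form #^{n+1} %^{2n}, where the shown terms are n = 3, 4, 5, 6.
For the next term, n = 7, so the run lengths are 8, 14.

########%%%%%%%%%%%%%%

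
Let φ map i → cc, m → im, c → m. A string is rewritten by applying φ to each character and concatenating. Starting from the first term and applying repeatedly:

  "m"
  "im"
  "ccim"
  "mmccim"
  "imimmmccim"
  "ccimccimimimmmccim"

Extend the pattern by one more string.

φ(ccimccimimimmmccim) expands symbol-by-symbol to m m cc im m m cc im cc im cc im im im m m cc im; joining the 18 pieces gives the next term.

mmccimmmccimccimccimimimmmccim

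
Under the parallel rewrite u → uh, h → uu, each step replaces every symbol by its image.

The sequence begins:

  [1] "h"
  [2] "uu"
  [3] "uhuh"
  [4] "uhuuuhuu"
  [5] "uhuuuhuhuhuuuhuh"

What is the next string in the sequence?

Applying the rule to each of the 16 symbols of uhuuuhuhuhuuuhuh gives the pieces uh uu uh uh uh uu uh uu uh uu uh uh uh uu uh uu, which concatenate to the answer.

uhuuuhuhuhuuuhuuuhuuuhuhuhuuuhuu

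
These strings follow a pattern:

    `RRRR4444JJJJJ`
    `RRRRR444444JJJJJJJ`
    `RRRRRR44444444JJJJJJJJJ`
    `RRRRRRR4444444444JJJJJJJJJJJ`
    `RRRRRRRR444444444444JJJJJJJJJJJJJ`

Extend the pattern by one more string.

RRRRRRRRR44444444444444JJJJJJJJJJJJJJJ

Term n consists of n+3 R's, followed by 2n+2 4's, followed by 2n+3 J's (n = 1, 2, …).
Setting n = 6 gives 9, 14, 15 characters in each block.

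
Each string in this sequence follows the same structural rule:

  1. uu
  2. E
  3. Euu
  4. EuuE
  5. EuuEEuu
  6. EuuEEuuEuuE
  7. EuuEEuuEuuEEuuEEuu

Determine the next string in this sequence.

Each term (from the third on) is the previous term followed by the one before it: term 3 = E·uu = Euu.
Continuing: EuuEEuuEuuEEuuEEuu · EuuEEuuEuuE gives term 8.

EuuEEuuEuuEEuuEEuuEuuEEuuEuuE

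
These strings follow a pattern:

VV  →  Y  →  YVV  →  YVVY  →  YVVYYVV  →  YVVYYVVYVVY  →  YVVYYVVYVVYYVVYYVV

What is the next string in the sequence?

From term 3 onward, concatenate the last term with the second-to-last: Y·VV = YVV, YVV·Y = YVVY, …
The next term joins YVVYYVVYVVYYVVYYVV and YVVYYVVYVVY.

YVVYYVVYVVYYVVYYVVYVVYYVVYVVY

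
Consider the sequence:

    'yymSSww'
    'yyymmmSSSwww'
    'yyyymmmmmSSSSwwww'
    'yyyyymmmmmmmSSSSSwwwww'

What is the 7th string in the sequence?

The n-th term is n+1 y's then 2n-1 m's then n+1 S's then n+1 w's (n = 1, 2, …).
Setting n = 7 gives 8, 13, 8, 8 characters in each block.

yyyyyyyymmmmmmmmmmmmmSSSSSSSSwwwwwwww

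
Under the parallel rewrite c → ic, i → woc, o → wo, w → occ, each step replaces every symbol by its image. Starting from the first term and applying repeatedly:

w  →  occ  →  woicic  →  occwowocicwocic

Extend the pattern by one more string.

Applying the rule to each of the 15 symbols of occwowocicwocic gives the pieces wo ic ic occ wo occ wo ic woc ic occ wo ic woc ic, which concatenate to the answer.

woicicoccwooccwoicwocicoccwoicwocic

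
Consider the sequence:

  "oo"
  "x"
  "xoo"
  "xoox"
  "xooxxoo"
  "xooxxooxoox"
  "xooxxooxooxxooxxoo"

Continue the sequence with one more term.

xooxxooxooxxooxxooxooxxooxoox

From term 3 onward, concatenate the last term with the second-to-last: x·oo = xoo, xoo·x = xoox, …
The next term joins xooxxooxooxxooxxoo and xooxxooxoox.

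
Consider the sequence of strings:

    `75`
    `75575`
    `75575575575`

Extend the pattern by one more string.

Each string is two copies of the previous one joined by '5'.
So the next term is two copies of 75575575575 with '5' between the halves.

75575575575575575575575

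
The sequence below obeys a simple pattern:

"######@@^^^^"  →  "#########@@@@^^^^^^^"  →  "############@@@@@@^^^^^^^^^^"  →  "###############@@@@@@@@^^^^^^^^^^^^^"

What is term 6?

Term n consists of 3n+3 #'s, followed by 2n @'s, followed by 3n+1 ^'s (n = 1, 2, …).
At n = 6 the blocks have lengths 21, 12, 19.

#####################@@@@@@@@@@@@^^^^^^^^^^^^^^^^^^^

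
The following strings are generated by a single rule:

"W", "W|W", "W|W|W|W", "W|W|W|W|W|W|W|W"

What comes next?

s(k+1) = s(k)·|·s(k) — each term doubles the last with '|' between the halves.
Doubling W|W|W|W|W|W|W|W with '|' between the halves:

W|W|W|W|W|W|W|W|W|W|W|W|W|W|W|W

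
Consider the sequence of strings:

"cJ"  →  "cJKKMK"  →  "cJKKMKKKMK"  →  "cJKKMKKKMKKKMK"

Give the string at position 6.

cJKKMKKKMKKKMKKKMKKKMK

Every step adds KKMK to the end: s(k+1) = s(k)·KKMK.
From cJKKMKKKMKKKMK, 2 further steps: cJKKMKKKMKKKMK → cJKKMKKKMKKKMKKKMK → (answer).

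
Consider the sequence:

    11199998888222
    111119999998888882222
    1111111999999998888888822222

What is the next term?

11111111199999999998888888888222222

Term n consists of 2n-1 1's, followed by 2n 9's, followed by 2n 8's, followed by n+1 2's, where the shown terms are n = 2, 3, 4.
For the next term, n = 5, so the run lengths are 9, 10, 10, 6.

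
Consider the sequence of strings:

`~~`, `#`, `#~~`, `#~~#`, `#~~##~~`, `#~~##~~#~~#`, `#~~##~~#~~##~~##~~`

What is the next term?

#~~##~~#~~##~~##~~#~~##~~#~~#

Each term (from the third on) is the previous term followed by the one before it: term 3 = #·~~ = #~~.
So term 8 is #~~##~~#~~##~~##~~·#~~##~~#~~#.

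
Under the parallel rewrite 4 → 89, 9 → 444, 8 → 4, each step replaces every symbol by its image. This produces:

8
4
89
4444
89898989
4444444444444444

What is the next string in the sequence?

Replace each of the 16 characters of 4444444444444444 in place — 89 89 89 89 89 89 89 89 89 89 89 89 89 89 89 89 — and concatenate.

89898989898989898989898989898989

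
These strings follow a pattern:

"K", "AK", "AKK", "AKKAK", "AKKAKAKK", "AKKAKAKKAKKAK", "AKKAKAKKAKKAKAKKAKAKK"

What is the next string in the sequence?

AKKAKAKKAKKAKAKKAKAKKAKKAKAKKAKKAK

This is a Fibonacci-style word recurrence s(k) = s(k−1)·s(k−2): e.g. AK·K = AKK.
The next term joins AKKAKAKKAKKAKAKKAKAKK and AKKAKAKKAKKAK.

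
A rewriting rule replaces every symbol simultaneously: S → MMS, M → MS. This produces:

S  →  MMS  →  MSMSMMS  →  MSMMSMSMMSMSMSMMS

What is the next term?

Applying the rule to each of the 17 symbols of MSMMSMSMMSMSMSMMS gives the pieces MS MMS MS MS MMS MS MMS MS MS MMS MS MMS MS MMS MS MS MMS, which concatenate to the answer.

MSMMSMSMSMMSMSMMSMSMSMMSMSMMSMSMMSMSMSMMS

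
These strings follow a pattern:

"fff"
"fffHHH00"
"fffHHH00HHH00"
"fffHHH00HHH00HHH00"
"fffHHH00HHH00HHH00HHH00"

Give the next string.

fffHHH00HHH00HHH00HHH00HHH00

Every step adds HHH00 to the end: s(k+1) = s(k)·HHH00.
So the next term is fffHHH00HHH00HHH00HHH00·HHH00.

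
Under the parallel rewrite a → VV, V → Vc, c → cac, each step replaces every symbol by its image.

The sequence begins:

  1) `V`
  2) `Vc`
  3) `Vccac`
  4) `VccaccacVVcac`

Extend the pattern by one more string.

Replace each of the 13 characters of VccaccacVVcac in place — Vc cac cac VV cac cac VV cac Vc Vc cac VV cac — and concatenate.

VccaccacVVcaccacVVcacVcVccacVVcac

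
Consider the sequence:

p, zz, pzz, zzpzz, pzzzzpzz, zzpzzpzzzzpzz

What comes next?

pzzzzpzzzzpzzpzzzzpzz

Each term (from the third on) is the two preceding terms concatenated in order: term 3 = p·zz = pzz.
So term 7 is pzzzzpzz·zzpzzpzzzzpzz.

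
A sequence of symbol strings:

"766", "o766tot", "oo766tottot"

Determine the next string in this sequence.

Every step adds o to the front and tot to the end of the previous string.
Applying this once more to oo766tottot:

ooo766tottottot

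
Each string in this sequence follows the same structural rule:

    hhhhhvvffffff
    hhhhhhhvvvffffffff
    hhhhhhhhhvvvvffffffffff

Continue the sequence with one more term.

The n-th term is 2n-1 h's then n-1 v's then 2n f's, where the shown terms are n = 3, 4, 5.
Setting n = 6 gives 11, 5, 12 characters in each block.

hhhhhhhhhhhvvvvvffffffffffff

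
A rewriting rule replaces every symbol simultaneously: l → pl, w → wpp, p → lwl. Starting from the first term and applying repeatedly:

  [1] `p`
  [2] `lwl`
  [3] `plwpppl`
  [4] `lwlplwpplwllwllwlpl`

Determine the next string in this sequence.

φ(lwlplwpplwllwllwlpl) expands symbol-by-symbol to pl wpp pl lwl pl wpp lwl lwl pl wpp pl pl wpp pl pl wpp pl lwl pl; joining the 19 pieces gives the next term.

plwpppllwlplwpplwllwlplwppplplwppplplwpppllwlpl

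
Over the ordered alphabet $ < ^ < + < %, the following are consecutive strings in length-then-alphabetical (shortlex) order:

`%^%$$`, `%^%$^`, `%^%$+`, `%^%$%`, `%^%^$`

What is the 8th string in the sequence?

Stepping forward 3 times from %^%^$: %^%^$ → %^%^^ → %^%^+, then the target.

%^%^%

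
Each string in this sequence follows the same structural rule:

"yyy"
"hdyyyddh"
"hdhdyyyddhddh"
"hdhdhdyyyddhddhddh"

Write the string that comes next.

hdhdhdhdyyyddhddhddhddh

Each term wraps the previous one in hd on the left and ddh on the right.
One more step from hdhdhdyyyddhddhddh gives the answer.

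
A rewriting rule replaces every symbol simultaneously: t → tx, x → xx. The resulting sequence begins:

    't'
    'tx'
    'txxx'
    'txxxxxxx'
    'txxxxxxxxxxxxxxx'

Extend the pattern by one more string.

φ(txxxxxxxxxxxxxxx) expands symbol-by-symbol to tx xx xx xx xx xx xx xx xx xx xx xx xx xx xx xx; joining the 16 pieces gives the next term.

txxxxxxxxxxxxxxxxxxxxxxxxxxxxxxx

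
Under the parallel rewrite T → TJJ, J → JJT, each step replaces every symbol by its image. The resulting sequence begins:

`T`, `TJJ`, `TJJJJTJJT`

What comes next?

Rewriting each symbol of TJJJJTJJT: T→TJJ, J→JJT, J→JJT, J→JJT, J→JJT, T→TJJ, J→JJT, J→JJT, T→TJJ, which concatenates to TJJ JJT JJT JJT JJT TJJ JJT JJT TJJ.

TJJJJTJJTJJTJJTTJJJJTJJTTJJ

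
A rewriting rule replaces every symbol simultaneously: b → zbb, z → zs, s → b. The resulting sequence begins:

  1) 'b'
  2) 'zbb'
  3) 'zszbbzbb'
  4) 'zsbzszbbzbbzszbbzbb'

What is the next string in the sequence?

zsbzbbzsbzszbbzbbzszbbzbbzsbzszbbzbbzszbbzbb

Applying the rule to each of the 19 symbols of zsbzszbbzbbzszbbzbb gives the pieces zs b zbb zs b zs zbb zbb zs zbb zbb zs b zs zbb zbb zs zbb zbb, which concatenate to the answer.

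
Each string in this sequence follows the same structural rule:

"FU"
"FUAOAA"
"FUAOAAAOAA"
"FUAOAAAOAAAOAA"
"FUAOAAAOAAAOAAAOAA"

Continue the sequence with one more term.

FUAOAAAOAAAOAAAOAAAOAA

The strings grow by a fixed suffix AOAA each time.
One more step from FUAOAAAOAAAOAAAOAA gives the answer.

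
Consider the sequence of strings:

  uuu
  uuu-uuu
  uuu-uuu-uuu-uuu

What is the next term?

s(k+1) = s(k)·-·s(k) — each term doubles the last with '-' between the halves.
Doubling uuu-uuu-uuu-uuu with '-' between the halves:

uuu-uuu-uuu-uuu-uuu-uuu-uuu-uuu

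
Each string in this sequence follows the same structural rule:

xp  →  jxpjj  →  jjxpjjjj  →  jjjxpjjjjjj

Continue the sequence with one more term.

jjjjxpjjjjjjjj

s(k+1) = j·s(k)·jj, so each term gains j as a prefix and jj as a suffix.
So the next term is j·jjjxpjjjjjj·jj.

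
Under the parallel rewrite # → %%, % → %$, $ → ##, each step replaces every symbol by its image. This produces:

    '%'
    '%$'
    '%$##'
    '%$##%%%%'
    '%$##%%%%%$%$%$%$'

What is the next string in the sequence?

%$##%%%%%$%$%$%$%$##%$##%$##%$##

Applying the rule to each of the 16 symbols of %$##%%%%%$%$%$%$ gives the pieces %$ ## %% %% %$ %$ %$ %$ %$ ## %$ ## %$ ## %$ ##, which concatenate to the answer.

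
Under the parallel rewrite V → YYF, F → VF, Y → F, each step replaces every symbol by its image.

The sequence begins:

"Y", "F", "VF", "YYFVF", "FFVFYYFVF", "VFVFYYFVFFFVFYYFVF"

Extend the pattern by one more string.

YYFVFYYFVFFFVFYYFVFVFVFYYFVFFFVFYYFVF

Applying the rule to each of the 18 symbols of VFVFYYFVFFFVFYYFVF gives the pieces YYF VF YYF VF F F VF YYF VF VF VF YYF VF F F VF YYF VF, which concatenate to the answer.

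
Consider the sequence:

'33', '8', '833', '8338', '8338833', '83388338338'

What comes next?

833883383388338833

This is a Fibonacci-style word recurrence s(k) = s(k−1)·s(k−2): e.g. 8·33 = 833.
The next term joins 83388338338 and 8338833.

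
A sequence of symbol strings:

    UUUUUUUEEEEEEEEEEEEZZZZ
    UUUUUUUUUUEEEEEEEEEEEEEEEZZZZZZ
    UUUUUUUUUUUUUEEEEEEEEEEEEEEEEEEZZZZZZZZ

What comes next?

The n-th term is 3n-2 U's then 3n+3 E's then 2n-2 Z's, where the shown terms are n = 3, 4, 5.
For the next term, n = 6, so the run lengths are 16, 21, 10.

UUUUUUUUUUUUUUUUEEEEEEEEEEEEEEEEEEEEEZZZZZZZZZZ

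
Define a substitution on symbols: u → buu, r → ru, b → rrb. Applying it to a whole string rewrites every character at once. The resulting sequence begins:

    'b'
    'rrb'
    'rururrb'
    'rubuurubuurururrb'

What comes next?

φ(rubuurubuurururrb) expands symbol-by-symbol to ru buu rrb buu buu ru buu rrb buu buu ru buu ru buu ru ru rrb; joining the 17 pieces gives the next term.

rubuurrbbuubuurubuurrbbuubuurubuurubuurururrb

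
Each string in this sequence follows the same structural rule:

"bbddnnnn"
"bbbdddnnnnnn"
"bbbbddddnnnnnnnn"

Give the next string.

bbbbbdddddnnnnnnnnnn

Each string has the form b^{n} d^{n} n^{2n}, where the shown terms are n = 2, 3, 4.
At n = 5 the blocks have lengths 5, 5, 10.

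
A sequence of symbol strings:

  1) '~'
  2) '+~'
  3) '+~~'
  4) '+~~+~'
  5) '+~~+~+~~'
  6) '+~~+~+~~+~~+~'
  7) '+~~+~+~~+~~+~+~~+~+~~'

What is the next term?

+~~+~+~~+~~+~+~~+~+~~+~~+~+~~+~~+~

Each term (from the third on) is the previous term followed by the one before it: term 3 = +~·~ = +~~.
So term 8 is +~~+~+~~+~~+~+~~+~+~~·+~~+~+~~+~~+~.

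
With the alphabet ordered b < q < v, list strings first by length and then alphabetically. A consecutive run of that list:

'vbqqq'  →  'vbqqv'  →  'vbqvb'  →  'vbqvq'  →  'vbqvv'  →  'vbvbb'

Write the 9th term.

Stepping forward 3 times from vbvbb: vbvbb → vbvbq → vbvbv, then the target.

vbvqb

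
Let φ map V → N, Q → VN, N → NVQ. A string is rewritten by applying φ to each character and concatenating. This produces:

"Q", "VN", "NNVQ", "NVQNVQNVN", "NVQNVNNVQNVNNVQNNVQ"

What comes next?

Rewriting the 19 symbols of NVQNVNNVQNVNNVQNNVQ one by one yields NVQ N VN NVQ N NVQ NVQ N VN NVQ N NVQ NVQ N VN NVQ NVQ N VN; concatenated:

NVQNVNNVQNNVQNVQNVNNVQNNVQNVQNVNNVQNVQNVN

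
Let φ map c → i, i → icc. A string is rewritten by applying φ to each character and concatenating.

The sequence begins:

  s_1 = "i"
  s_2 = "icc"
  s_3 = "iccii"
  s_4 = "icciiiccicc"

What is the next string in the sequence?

Apply φ to icciiiccicc symbol by symbol: i→icc, c→i, c→i, i→icc, i→icc, i→icc, c→i, c→i, i→icc, c→i, c→i; joined: icc i i icc icc icc i i icc i i.

icciiicciccicciiiccii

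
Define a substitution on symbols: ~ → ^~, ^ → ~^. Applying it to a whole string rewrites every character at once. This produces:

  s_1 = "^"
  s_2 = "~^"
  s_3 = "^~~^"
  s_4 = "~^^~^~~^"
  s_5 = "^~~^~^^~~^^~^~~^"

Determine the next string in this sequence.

~^^~^~~^^~~^~^^~^~~^~^^~~^^~^~~^

φ(^~~^~^^~~^^~^~~^) expands symbol-by-symbol to ~^ ^~ ^~ ~^ ^~ ~^ ~^ ^~ ^~ ~^ ~^ ^~ ~^ ^~ ^~ ~^; joining the 16 pieces gives the next term.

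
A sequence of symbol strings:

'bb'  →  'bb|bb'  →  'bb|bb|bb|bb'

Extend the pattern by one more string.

bb|bb|bb|bb|bb|bb|bb|bb

s(k+1) = s(k)·|·s(k) — each term doubles the last with '|' between the halves.
So the next term is two copies of bb|bb|bb|bb with '|' between the halves.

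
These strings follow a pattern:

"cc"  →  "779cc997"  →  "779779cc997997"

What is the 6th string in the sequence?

s(k+1) = 779·s(k)·997, so each term gains 779 as a prefix and 997 as a suffix.
From 779779cc997997, 3 further steps: 779779cc997997 → 779779779cc997997997 → 779779779779cc997997997997 → (answer).

779779779779779cc997997997997997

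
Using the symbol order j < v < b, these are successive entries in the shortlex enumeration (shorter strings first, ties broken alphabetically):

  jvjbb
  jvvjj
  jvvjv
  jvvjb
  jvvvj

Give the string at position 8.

Stepping forward 3 times from jvvvj: jvvvj → jvvvv → jvvvb, then the target.

jvvbj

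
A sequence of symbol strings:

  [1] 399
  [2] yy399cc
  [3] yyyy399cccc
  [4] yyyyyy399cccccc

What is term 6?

yyyyyyyyyy399cccccccccc

s(k+1) = yy·s(k)·cc, so each term gains yy as a prefix and cc as a suffix.
From yyyyyy399cccccc, 2 further steps: yyyyyy399cccccc → yyyyyyyy399cccccccc → (answer).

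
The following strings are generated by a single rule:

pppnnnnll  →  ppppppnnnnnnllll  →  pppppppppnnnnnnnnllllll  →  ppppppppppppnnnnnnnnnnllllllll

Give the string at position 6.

Reading off run lengths: p runs 3, 6, 9, 12; n runs 4, 6, 8, 10; l runs 2, 4, 6, 8 — each is linear in n (n = 1, 2, …).
For term 6, n = 6, so the run lengths are 18, 14, 12.

ppppppppppppppppppnnnnnnnnnnnnnnllllllllllll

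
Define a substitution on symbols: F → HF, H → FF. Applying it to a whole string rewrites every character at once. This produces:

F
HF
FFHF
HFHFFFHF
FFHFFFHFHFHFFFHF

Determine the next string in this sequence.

Rewriting the 16 symbols of FFHFFFHFHFHFFFHF one by one yields HF HF FF HF HF HF FF HF FF HF FF HF HF HF FF HF; concatenated:

HFHFFFHFHFHFFFHFFFHFFFHFHFHFFFHF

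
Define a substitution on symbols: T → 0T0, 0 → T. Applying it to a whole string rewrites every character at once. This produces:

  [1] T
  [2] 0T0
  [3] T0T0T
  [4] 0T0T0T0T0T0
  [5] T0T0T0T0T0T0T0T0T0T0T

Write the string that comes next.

Replace each of the 21 characters of T0T0T0T0T0T0T0T0T0T0T in place — 0T0 T 0T0 T 0T0 T 0T0 T 0T0 T 0T0 T 0T0 T 0T0 T 0T0 T 0T0 T 0T0 — and concatenate.

0T0T0T0T0T0T0T0T0T0T0T0T0T0T0T0T0T0T0T0T0T0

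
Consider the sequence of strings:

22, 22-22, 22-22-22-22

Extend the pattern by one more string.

s(k+1) = s(k)·-·s(k) — each term doubles the last with '-' between the halves.
Doubling 22-22-22-22 with '-' between the halves:

22-22-22-22-22-22-22-22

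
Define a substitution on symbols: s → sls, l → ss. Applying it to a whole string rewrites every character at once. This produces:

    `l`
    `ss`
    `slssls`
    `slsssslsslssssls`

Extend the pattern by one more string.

φ(slsssslsslssssls) expands symbol-by-symbol to sls ss sls sls sls sls ss sls sls ss sls sls sls sls ss sls; joining the 16 pieces gives the next term.

slsssslsslsslsslsssslsslsssslsslsslsslssssls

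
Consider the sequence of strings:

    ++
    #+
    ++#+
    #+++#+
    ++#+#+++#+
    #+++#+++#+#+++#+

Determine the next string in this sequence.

++#+#+++#+#+++#+++#+#+++#+

From term 3 onward, concatenate the second-to-last term with the last: ++·#+ = ++#+, #+·++#+ = #+++#+, …
Continuing: ++#+#+++#+ · #+++#+++#+#+++#+ gives term 7.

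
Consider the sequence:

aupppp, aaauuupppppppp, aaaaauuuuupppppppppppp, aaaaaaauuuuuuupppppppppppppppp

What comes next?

aaaaaaaaauuuuuuuuupppppppppppppppppppp

The n-th term is 2n-1 a's then 2n-1 u's then 4n p's (n = 1, 2, …).
At n = 5 the blocks have lengths 9, 9, 20.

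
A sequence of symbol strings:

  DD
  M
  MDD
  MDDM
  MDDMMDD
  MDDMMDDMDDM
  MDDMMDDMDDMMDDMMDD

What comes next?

MDDMMDDMDDMMDDMMDDMDDMMDDMDDM

Each term (from the third on) is the previous term followed by the one before it: term 3 = M·DD = MDD.
So term 8 is MDDMMDDMDDMMDDMMDD·MDDMMDDMDDM.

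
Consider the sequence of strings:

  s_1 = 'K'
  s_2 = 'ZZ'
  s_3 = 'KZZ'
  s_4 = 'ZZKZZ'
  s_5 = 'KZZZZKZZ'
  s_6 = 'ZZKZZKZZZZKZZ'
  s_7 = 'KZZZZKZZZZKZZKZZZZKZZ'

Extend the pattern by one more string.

This is a Fibonacci-style word recurrence s(k) = s(k−2)·s(k−1): e.g. K·ZZ = KZZ.
Continuing: ZZKZZKZZZZKZZ · KZZZZKZZZZKZZKZZZZKZZ gives term 8.

ZZKZZKZZZZKZZKZZZZKZZZZKZZKZZZZKZZ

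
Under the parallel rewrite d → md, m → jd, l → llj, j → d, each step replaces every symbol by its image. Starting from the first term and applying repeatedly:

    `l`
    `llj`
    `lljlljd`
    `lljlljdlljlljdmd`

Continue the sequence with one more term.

lljlljdlljlljdmdlljlljdlljlljdmdjdmd

Replace each of the 16 characters of lljlljdlljlljdmd in place — llj llj d llj llj d md llj llj d llj llj d md jd md — and concatenate.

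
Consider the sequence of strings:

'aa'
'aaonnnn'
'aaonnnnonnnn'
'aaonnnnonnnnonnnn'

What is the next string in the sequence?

The strings grow by a fixed suffix onnnn each time.
So the next term is aaonnnnonnnnonnnn·onnnn.

aaonnnnonnnnonnnnonnnn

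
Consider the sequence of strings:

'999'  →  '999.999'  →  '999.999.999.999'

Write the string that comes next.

s(k+1) = s(k)·.·s(k) — each term doubles the last with '.' between the halves.
So the next term is two copies of 999.999.999.999 with '.' between the halves.

999.999.999.999.999.999.999.999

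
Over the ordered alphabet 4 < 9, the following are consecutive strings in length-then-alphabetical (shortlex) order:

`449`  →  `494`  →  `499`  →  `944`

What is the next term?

949

The successor of 944 increments the rightmost position that isn't already 9 and resets every position after it to 4.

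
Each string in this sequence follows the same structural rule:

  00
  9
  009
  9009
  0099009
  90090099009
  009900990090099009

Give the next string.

90090099009009900990090099009

From term 3 onward, concatenate the second-to-last term with the last: 00·9 = 009, 9·009 = 9009, …
So term 8 is 90090099009·009900990090099009.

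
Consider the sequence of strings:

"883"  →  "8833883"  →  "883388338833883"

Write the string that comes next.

Every step duplicates the string with '3' between the halves.
One more doubling of 883388338833883 gives the answer.

8833883388338833883388338833883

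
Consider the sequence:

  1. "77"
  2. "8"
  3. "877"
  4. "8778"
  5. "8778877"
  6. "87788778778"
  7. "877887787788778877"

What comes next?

Each term (from the third on) is the previous term followed by the one before it: term 3 = 8·77 = 877.
The next term joins 877887787788778877 and 87788778778.

87788778778877887787788778778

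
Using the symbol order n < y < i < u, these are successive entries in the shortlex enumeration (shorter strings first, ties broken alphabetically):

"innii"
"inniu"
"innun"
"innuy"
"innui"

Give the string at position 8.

Advancing 3 positions from innui through innui → innuu → inynn reaches term 8.

inyny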